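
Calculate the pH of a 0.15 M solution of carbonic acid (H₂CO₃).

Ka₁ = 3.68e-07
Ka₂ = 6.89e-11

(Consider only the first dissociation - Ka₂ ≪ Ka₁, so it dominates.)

First dissociation dominates. From Ka₁ = [H⁺][HA⁻]/[H₂A], x² + Ka₁·x − Ka₁·C = 0 with C = 0.15 M and Ka₁ = 3.68e-07. Solving: [H⁺] = (−Ka₁ + √(Ka₁² + 4·Ka₁·C)) / 2 = 2.3476e-04 M. pH = -log(2.3476e-04) = 3.63.

pH = 3.63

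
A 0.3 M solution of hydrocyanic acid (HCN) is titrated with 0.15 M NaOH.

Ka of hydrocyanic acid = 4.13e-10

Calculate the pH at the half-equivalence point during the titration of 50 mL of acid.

At half-equivalence [HA] = [A⁻], so Henderson-Hasselbalch gives pH = pKa = -log(4.13e-10) = 9.38.

pH = pKa = 9.38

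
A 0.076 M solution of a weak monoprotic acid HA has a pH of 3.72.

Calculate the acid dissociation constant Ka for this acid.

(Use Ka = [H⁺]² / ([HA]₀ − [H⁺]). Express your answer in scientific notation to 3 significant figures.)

[H⁺] = 10^(−pH) = 10^(−3.72) = 1.905e-04 M. For HA ⇌ H⁺ + A⁻, Ka = [H⁺][A⁻]/[HA] = [H⁺]² / ([HA]₀ − [H⁺]) = (1.905e-04)² / (0.076 − 1.905e-04) = 4.79e-07.

K_a = 4.79e-07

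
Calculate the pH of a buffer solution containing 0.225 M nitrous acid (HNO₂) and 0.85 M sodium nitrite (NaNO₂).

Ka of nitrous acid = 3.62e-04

pKa = -log(3.62e-04) = 3.44. pH = pKa + log([A⁻]/[HA]) = 3.44 + log(0.85/0.225)

pH = 4.02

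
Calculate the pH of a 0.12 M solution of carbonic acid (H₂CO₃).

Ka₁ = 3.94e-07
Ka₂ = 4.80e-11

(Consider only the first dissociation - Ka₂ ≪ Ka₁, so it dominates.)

First dissociation dominates. From Ka₁ = [H⁺][HA⁻]/[H₂A], x² + Ka₁·x − Ka₁·C = 0 with C = 0.12 M and Ka₁ = 3.94e-07. Solving: [H⁺] = (−Ka₁ + √(Ka₁² + 4·Ka₁·C)) / 2 = 2.1724e-04 M. pH = -log(2.1724e-04) = 3.66.

pH = 3.66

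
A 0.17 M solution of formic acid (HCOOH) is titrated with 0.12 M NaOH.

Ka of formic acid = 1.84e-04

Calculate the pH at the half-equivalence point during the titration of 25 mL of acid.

At half-equivalence [HA] = [A⁻], so Henderson-Hasselbalch gives pH = pKa = -log(1.84e-04) = 3.74.

pH = pKa = 3.74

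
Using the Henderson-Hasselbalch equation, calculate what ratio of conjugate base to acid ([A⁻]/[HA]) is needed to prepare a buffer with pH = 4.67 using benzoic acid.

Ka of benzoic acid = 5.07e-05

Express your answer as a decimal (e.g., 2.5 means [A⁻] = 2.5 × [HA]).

pKa = -log(5.07e-05) = 4.2950. pH = pKa + log([A⁻]/[HA]), so log([A⁻]/[HA]) = pH − pKa = 4.67 − 4.2950 = 0.3750. [A⁻]/[HA] = 10^(0.3750) = 2.37

[A⁻]/[HA] = 2.37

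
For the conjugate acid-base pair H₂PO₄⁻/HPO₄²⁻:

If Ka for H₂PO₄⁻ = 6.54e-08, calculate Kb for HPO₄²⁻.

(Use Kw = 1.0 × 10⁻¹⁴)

For a conjugate pair Ka × Kb = Kw, so Kb = Kw/Ka = 1.0 × 10⁻¹⁴ / 6.54e-08 = 1.53e-07.

K_b = 1.53e-07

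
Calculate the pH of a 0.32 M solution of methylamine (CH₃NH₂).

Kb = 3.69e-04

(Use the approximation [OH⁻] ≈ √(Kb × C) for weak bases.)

[OH⁻] = √(Kb × C) = √(3.69e-04 × 0.32) = 1.0866e-02. pOH = 1.96, pH = 14 - pOH

pH = 12.04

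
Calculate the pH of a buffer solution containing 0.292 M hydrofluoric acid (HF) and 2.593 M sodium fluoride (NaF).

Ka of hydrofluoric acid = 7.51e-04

pKa = -log(7.51e-04) = 3.12. pH = pKa + log([A⁻]/[HA]) = 3.12 + log(2.593/0.292)

pH = 4.07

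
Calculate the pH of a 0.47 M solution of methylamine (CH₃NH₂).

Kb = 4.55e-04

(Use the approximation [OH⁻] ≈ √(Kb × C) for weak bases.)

[OH⁻] = √(Kb × C) = √(4.55e-04 × 0.47) = 1.4624e-02. pOH = 1.83, pH = 14 - pOH

pH = 12.17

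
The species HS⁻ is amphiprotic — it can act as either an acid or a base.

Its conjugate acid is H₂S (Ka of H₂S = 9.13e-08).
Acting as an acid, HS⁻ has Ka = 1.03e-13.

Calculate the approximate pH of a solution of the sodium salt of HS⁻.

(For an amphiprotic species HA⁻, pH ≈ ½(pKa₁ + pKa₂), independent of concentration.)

pKa₁ = -log(9.13e-08) = 7.04; pKa₂ = -log(1.03e-13) = 12.99. For an amphiprotic species, pH ≈ ½(pKa₁ + pKa₂) = ½(7.04 + 12.99) = 10.01.

pH = 10.01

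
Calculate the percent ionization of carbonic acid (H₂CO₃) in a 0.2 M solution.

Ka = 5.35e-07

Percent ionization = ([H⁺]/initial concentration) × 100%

Using Ka equilibrium: x² + Ka×x - Ka×C = 0. Solving: [H⁺] = 3.2684e-04. Percent = (3.2684e-04/0.2) × 100

Percent ionization = 0.163%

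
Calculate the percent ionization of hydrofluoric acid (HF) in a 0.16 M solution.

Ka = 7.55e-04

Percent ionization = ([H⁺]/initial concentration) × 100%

Using Ka equilibrium: x² + Ka×x - Ka×C = 0. Solving: [H⁺] = 1.0620e-02. Percent = (1.0620e-02/0.16) × 100

Percent ionization = 6.64%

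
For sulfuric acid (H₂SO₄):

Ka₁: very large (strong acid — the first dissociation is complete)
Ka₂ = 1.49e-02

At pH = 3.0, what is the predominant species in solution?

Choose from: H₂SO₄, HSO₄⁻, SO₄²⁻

The first dissociation is complete, so H₂SO₄ itself is never the predominant species in water; pKa₂ = -log(1.49e-02) = 1.83. For a polyprotic acid the predominant species crosses at each pKa: below pKa_n the protonated form dominates, above it the deprotonated form does. At pH = 3.0, the predominant species is SO₄²⁻.

SO₄²⁻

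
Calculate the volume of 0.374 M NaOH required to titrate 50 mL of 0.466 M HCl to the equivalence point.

At equivalence: moles acid = moles base. moles HCl = 0.466 × 50/1000 = 0.0233 mol. V_base = moles / 0.374 × 1000 = 62.3 mL.

V_{base} = 62.3 mL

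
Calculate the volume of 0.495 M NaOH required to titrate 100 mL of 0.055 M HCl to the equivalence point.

At equivalence: moles acid = moles base. moles HCl = 0.055 × 100/1000 = 0.0055 mol. V_base = moles / 0.495 × 1000 = 11.1 mL.

V_{base} = 11.1 mL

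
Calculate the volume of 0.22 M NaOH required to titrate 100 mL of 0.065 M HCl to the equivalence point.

At equivalence: moles acid = moles base. moles HCl = 0.065 × 100/1000 = 0.0065 mol. V_base = moles / 0.22 × 1000 = 29.5 mL.

V_{base} = 29.5 mL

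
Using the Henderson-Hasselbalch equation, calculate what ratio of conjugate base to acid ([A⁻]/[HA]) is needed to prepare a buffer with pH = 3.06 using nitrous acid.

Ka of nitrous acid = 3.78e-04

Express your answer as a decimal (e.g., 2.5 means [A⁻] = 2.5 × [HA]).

pKa = -log(3.78e-04) = 3.4225. pH = pKa + log([A⁻]/[HA]), so log([A⁻]/[HA]) = pH − pKa = 3.06 − 3.4225 = -0.3625. [A⁻]/[HA] = 10^(-0.3625) = 0.434

[A⁻]/[HA] = 0.434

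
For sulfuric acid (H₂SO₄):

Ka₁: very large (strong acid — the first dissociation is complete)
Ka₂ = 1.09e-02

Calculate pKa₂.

pKa₂ = -log(Ka₂) = -log(1.09e-02) = 1.96.

pK_{a2} = 1.96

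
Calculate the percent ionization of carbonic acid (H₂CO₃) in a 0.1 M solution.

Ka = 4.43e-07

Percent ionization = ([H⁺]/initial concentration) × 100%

Using Ka equilibrium: x² + Ka×x - Ka×C = 0. Solving: [H⁺] = 2.1025e-04. Percent = (2.1025e-04/0.1) × 100

Percent ionization = 0.21%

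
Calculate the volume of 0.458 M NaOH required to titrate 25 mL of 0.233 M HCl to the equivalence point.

At equivalence: moles acid = moles base. moles HCl = 0.233 × 25/1000 = 0.005825 mol. V_base = moles / 0.458 × 1000 = 12.7 mL.

V_{base} = 12.7 mL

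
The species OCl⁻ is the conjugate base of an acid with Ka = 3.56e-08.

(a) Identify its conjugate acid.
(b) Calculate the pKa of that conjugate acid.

(a) The conjugate acid is formed by adding one H⁺ to OCl⁻, giving HOCl. (b) pKa = -log(Ka) = -log(3.56e-08) = 7.45.

Conjugate acid: HOCl; pK_a = 7.45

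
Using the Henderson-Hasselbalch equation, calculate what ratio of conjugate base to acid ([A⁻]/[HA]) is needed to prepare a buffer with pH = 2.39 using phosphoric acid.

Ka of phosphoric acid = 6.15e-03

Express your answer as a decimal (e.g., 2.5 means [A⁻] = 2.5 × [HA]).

pKa = -log(6.15e-03) = 2.2111. pH = pKa + log([A⁻]/[HA]), so log([A⁻]/[HA]) = pH − pKa = 2.39 − 2.2111 = 0.1789. [A⁻]/[HA] = 10^(0.1789) = 1.51

[A⁻]/[HA] = 1.51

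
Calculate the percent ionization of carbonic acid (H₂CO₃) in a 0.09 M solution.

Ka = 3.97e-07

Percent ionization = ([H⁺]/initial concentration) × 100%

Using Ka equilibrium: x² + Ka×x - Ka×C = 0. Solving: [H⁺] = 1.8883e-04. Percent = (1.8883e-04/0.09) × 100

Percent ionization = 0.21%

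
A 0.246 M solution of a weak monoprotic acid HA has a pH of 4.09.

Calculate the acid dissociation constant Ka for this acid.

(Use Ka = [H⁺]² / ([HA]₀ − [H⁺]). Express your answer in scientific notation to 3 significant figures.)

[H⁺] = 10^(−pH) = 10^(−4.09) = 8.128e-05 M. For HA ⇌ H⁺ + A⁻, Ka = [H⁺][A⁻]/[HA] = [H⁺]² / ([HA]₀ − [H⁺]) = (8.128e-05)² / (0.246 − 8.128e-05) = 2.69e-08.

K_a = 2.69e-08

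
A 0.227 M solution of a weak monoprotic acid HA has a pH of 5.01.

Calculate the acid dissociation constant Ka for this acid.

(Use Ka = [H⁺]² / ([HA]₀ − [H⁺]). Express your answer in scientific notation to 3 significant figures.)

[H⁺] = 10^(−pH) = 10^(−5.01) = 9.772e-06 M. For HA ⇌ H⁺ + A⁻, Ka = [H⁺][A⁻]/[HA] = [H⁺]² / ([HA]₀ − [H⁺]) = (9.772e-06)² / (0.227 − 9.772e-06) = 4.21e-10.

K_a = 4.21e-10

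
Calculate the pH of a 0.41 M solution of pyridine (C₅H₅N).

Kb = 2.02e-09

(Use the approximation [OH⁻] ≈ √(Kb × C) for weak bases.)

[OH⁻] = √(Kb × C) = √(2.02e-09 × 0.41) = 2.8778e-05. pOH = 4.54, pH = 14 - pOH

pH = 9.46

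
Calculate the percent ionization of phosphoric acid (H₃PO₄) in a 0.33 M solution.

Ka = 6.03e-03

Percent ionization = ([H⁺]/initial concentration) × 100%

Using Ka equilibrium: x² + Ka×x - Ka×C = 0. Solving: [H⁺] = 4.1695e-02. Percent = (4.1695e-02/0.33) × 100

Percent ionization = 12.6%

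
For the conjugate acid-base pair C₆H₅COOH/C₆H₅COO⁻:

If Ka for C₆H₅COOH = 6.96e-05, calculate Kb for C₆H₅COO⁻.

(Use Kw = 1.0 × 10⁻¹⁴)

For a conjugate pair Ka × Kb = Kw, so Kb = Kw/Ka = 1.0 × 10⁻¹⁴ / 6.96e-05 = 1.44e-10.

K_b = 1.44e-10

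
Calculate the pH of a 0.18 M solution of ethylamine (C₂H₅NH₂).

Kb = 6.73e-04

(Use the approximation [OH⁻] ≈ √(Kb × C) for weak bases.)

[OH⁻] = √(Kb × C) = √(6.73e-04 × 0.18) = 1.1006e-02. pOH = 1.96, pH = 14 - pOH

pH = 12.04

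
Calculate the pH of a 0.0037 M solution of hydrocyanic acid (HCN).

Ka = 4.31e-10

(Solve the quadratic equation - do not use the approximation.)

x² + Ka×x - Ka×C = 0. Using quadratic formula: [H⁺] = 1.2626e-06

pH = 5.90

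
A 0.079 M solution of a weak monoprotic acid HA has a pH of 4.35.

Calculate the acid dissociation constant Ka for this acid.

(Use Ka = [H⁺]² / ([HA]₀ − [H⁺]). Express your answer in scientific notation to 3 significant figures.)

[H⁺] = 10^(−pH) = 10^(−4.35) = 4.467e-05 M. For HA ⇌ H⁺ + A⁻, Ka = [H⁺][A⁻]/[HA] = [H⁺]² / ([HA]₀ − [H⁺]) = (4.467e-05)² / (0.079 − 4.467e-05) = 2.53e-08.

K_a = 2.53e-08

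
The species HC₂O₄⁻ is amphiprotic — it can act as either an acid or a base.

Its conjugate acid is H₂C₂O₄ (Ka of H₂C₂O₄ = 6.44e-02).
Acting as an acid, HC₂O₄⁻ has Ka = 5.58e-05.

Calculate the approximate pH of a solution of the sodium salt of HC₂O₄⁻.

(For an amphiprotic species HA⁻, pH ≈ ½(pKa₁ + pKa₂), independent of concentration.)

pKa₁ = -log(6.44e-02) = 1.19; pKa₂ = -log(5.58e-05) = 4.25. For an amphiprotic species, pH ≈ ½(pKa₁ + pKa₂) = ½(1.19 + 4.25) = 2.72.

pH = 2.72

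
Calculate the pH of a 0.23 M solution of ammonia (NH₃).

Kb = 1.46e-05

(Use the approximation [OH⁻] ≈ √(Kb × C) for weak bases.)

[OH⁻] = √(Kb × C) = √(1.46e-05 × 0.23) = 1.8325e-03. pOH = 2.74, pH = 14 - pOH

pH = 11.26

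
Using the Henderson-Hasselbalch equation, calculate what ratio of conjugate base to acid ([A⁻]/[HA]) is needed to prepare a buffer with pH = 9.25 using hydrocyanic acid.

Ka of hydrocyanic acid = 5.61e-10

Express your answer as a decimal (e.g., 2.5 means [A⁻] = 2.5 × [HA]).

pKa = -log(5.61e-10) = 9.2510. pH = pKa + log([A⁻]/[HA]), so log([A⁻]/[HA]) = pH − pKa = 9.25 − 9.2510 = -0.0010. [A⁻]/[HA] = 10^(-0.0010) = 0.998

[A⁻]/[HA] = 0.998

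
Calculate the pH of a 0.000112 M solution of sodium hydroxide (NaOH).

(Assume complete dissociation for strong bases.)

[OH⁻] = 0.000112 M for strong base. pOH = -log[OH⁻] = 3.95, pH = 14 - pOH

pH = 10.05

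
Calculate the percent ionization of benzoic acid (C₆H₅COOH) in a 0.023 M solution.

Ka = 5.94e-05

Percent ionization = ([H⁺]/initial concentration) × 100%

Using Ka equilibrium: x² + Ka×x - Ka×C = 0. Solving: [H⁺] = 1.1395e-03. Percent = (1.1395e-03/0.023) × 100

Percent ionization = 4.95%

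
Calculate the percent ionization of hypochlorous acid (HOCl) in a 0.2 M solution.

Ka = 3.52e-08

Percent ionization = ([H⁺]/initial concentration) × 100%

Using Ka equilibrium: x² + Ka×x - Ka×C = 0. Solving: [H⁺] = 8.3887e-05. Percent = (8.3887e-05/0.2) × 100

Percent ionization = 0.0419%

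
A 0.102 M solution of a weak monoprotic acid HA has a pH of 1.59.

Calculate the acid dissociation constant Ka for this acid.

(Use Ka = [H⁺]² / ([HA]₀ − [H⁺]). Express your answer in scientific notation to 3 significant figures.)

[H⁺] = 10^(−pH) = 10^(−1.59) = 2.570e-02 M. For HA ⇌ H⁺ + A⁻, Ka = [H⁺][A⁻]/[HA] = [H⁺]² / ([HA]₀ − [H⁺]) = (2.570e-02)² / (0.102 − 2.570e-02) = 8.66e-03.

K_a = 8.66e-03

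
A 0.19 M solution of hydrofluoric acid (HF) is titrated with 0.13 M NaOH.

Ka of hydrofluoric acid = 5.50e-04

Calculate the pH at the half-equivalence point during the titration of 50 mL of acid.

At half-equivalence [HA] = [A⁻], so Henderson-Hasselbalch gives pH = pKa = -log(5.50e-04) = 3.26.

pH = pKa = 3.26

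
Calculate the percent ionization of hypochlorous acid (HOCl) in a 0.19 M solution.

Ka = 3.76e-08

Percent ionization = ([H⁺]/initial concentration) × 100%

Using Ka equilibrium: x² + Ka×x - Ka×C = 0. Solving: [H⁺] = 8.4503e-05. Percent = (8.4503e-05/0.19) × 100

Percent ionization = 0.0445%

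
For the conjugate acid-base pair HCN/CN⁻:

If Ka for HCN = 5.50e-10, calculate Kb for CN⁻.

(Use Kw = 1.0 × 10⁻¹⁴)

For a conjugate pair Ka × Kb = Kw, so Kb = Kw/Ka = 1.0 × 10⁻¹⁴ / 5.50e-10 = 1.82e-05.

K_b = 1.82e-05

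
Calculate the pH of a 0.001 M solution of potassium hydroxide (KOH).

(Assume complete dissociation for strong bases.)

[OH⁻] = 0.001 M for strong base. pOH = -log[OH⁻] = 3.00, pH = 14 - pOH

pH = 11.00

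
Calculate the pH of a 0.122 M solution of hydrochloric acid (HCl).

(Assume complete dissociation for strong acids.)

[H⁺] = 0.122 M for strong acid. pH = -log[H⁺] = -log(0.122)

pH = 0.91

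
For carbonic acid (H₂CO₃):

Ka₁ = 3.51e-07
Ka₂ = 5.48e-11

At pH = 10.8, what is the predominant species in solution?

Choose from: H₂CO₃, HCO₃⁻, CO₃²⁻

pKa₁ = 6.45, pKa₂ = 10.26. For a polyprotic acid the predominant species crosses at each pKa: below pKa_n the protonated form dominates, above it the deprotonated form does. At pH = 10.8, the predominant species is CO₃²⁻.

CO₃²⁻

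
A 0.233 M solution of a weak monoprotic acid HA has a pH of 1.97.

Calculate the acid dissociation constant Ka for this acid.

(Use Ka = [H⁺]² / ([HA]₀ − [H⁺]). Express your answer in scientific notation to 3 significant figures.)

[H⁺] = 10^(−pH) = 10^(−1.97) = 1.072e-02 M. For HA ⇌ H⁺ + A⁻, Ka = [H⁺][A⁻]/[HA] = [H⁺]² / ([HA]₀ − [H⁺]) = (1.072e-02)² / (0.233 − 1.072e-02) = 5.17e-04.

K_a = 5.17e-04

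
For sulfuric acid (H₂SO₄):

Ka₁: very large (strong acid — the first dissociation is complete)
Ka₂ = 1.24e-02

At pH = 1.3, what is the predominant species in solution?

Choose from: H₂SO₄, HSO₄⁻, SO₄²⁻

The first dissociation is complete, so H₂SO₄ itself is never the predominant species in water; pKa₂ = -log(1.24e-02) = 1.91. For a polyprotic acid the predominant species crosses at each pKa: below pKa_n the protonated form dominates, above it the deprotonated form does. At pH = 1.3, the predominant species is HSO₄⁻.

HSO₄⁻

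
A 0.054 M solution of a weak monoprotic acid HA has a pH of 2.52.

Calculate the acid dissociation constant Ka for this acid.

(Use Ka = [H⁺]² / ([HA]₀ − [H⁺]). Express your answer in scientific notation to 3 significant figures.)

[H⁺] = 10^(−pH) = 10^(−2.52) = 3.020e-03 M. For HA ⇌ H⁺ + A⁻, Ka = [H⁺][A⁻]/[HA] = [H⁺]² / ([HA]₀ − [H⁺]) = (3.020e-03)² / (0.054 − 3.020e-03) = 1.79e-04.

K_a = 1.79e-04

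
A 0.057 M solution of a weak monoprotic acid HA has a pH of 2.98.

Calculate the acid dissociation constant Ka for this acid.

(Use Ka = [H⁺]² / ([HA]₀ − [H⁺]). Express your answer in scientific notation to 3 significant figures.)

[H⁺] = 10^(−pH) = 10^(−2.98) = 1.047e-03 M. For HA ⇌ H⁺ + A⁻, Ka = [H⁺][A⁻]/[HA] = [H⁺]² / ([HA]₀ − [H⁺]) = (1.047e-03)² / (0.057 − 1.047e-03) = 1.96e-05.

K_a = 1.96e-05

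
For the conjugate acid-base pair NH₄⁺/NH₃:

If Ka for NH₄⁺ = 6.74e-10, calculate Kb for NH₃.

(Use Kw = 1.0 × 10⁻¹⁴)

For a conjugate pair Ka × Kb = Kw, so Kb = Kw/Ka = 1.0 × 10⁻¹⁴ / 6.74e-10 = 1.48e-05.

K_b = 1.48e-05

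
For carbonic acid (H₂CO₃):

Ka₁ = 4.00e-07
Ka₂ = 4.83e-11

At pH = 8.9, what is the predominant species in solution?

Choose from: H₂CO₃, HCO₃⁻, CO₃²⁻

pKa₁ = 6.40, pKa₂ = 10.32. For a polyprotic acid the predominant species crosses at each pKa: below pKa_n the protonated form dominates, above it the deprotonated form does. At pH = 8.9, the predominant species is HCO₃⁻.

HCO₃⁻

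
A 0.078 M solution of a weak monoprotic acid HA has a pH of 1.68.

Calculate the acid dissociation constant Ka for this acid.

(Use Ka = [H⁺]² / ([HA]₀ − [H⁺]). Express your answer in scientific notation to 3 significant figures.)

[H⁺] = 10^(−pH) = 10^(−1.68) = 2.089e-02 M. For HA ⇌ H⁺ + A⁻, Ka = [H⁺][A⁻]/[HA] = [H⁺]² / ([HA]₀ − [H⁺]) = (2.089e-02)² / (0.078 − 2.089e-02) = 7.64e-03.

K_a = 7.64e-03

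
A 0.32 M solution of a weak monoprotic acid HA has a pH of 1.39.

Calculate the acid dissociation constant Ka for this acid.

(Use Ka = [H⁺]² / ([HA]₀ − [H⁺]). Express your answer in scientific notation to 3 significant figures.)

[H⁺] = 10^(−pH) = 10^(−1.39) = 4.074e-02 M. For HA ⇌ H⁺ + A⁻, Ka = [H⁺][A⁻]/[HA] = [H⁺]² / ([HA]₀ − [H⁺]) = (4.074e-02)² / (0.32 − 4.074e-02) = 5.94e-03.

K_a = 5.94e-03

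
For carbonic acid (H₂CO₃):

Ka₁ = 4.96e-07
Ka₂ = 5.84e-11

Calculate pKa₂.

pKa₂ = -log(Ka₂) = -log(5.84e-11) = 10.23.

pK_{a2} = 10.23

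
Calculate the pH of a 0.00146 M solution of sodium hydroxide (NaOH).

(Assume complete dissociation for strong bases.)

[OH⁻] = 0.00146 M for strong base. pOH = -log[OH⁻] = 2.84, pH = 14 - pOH

pH = 11.16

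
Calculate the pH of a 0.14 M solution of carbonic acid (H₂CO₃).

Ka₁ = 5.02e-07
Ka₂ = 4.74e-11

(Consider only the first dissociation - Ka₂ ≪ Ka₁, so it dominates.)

First dissociation dominates. From Ka₁ = [H⁺][HA⁻]/[H₂A], x² + Ka₁·x − Ka₁·C = 0 with C = 0.14 M and Ka₁ = 5.02e-07. Solving: [H⁺] = (−Ka₁ + √(Ka₁² + 4·Ka₁·C)) / 2 = 2.6485e-04 M. pH = -log(2.6485e-04) = 3.58.

pH = 3.58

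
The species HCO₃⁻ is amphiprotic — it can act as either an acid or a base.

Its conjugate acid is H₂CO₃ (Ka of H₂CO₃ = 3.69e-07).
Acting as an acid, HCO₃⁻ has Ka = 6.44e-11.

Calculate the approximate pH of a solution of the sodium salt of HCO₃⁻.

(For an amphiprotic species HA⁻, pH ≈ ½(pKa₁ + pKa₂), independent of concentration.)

pKa₁ = -log(3.69e-07) = 6.43; pKa₂ = -log(6.44e-11) = 10.19. For an amphiprotic species, pH ≈ ½(pKa₁ + pKa₂) = ½(6.43 + 10.19) = 8.31.

pH = 8.31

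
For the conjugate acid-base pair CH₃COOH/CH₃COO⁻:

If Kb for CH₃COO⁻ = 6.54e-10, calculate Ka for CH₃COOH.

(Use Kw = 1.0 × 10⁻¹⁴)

For a conjugate pair Ka × Kb = Kw, so Ka = Kw/Kb = 1.0 × 10⁻¹⁴ / 6.54e-10 = 1.53e-05.

K_a = 1.53e-05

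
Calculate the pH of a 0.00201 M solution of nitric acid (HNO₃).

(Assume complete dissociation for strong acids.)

[H⁺] = 0.00201 M for strong acid. pH = -log[H⁺] = -log(0.00201)

pH = 2.70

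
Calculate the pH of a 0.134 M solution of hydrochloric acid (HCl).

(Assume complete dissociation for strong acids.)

[H⁺] = 0.134 M for strong acid. pH = -log[H⁺] = -log(0.134)

pH = 0.87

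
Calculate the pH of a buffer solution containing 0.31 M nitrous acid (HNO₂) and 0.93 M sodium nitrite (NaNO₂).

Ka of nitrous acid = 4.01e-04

pKa = -log(4.01e-04) = 3.40. pH = pKa + log([A⁻]/[HA]) = 3.40 + log(0.93/0.31)

pH = 3.87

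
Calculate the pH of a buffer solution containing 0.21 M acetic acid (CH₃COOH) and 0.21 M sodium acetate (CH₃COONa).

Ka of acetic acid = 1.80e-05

pKa = -log(1.80e-05) = 4.74. pH = pKa + log([A⁻]/[HA]) = 4.74 + log(0.21/0.21)

pH = 4.74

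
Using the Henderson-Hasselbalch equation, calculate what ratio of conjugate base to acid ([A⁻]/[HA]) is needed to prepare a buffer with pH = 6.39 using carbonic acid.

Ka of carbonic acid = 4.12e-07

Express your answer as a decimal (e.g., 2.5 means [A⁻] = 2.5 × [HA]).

pKa = -log(4.12e-07) = 6.3851. pH = pKa + log([A⁻]/[HA]), so log([A⁻]/[HA]) = pH − pKa = 6.39 − 6.3851 = 0.0049. [A⁻]/[HA] = 10^(0.0049) = 1.01

[A⁻]/[HA] = 1.01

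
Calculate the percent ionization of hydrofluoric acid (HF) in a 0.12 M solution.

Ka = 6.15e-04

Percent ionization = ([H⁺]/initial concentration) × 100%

Using Ka equilibrium: x² + Ka×x - Ka×C = 0. Solving: [H⁺] = 8.2887e-03. Percent = (8.2887e-03/0.12) × 100

Percent ionization = 6.91%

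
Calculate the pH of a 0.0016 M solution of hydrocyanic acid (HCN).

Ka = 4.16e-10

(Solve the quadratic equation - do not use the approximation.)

x² + Ka×x - Ka×C = 0. Using quadratic formula: [H⁺] = 8.1564e-07

pH = 6.09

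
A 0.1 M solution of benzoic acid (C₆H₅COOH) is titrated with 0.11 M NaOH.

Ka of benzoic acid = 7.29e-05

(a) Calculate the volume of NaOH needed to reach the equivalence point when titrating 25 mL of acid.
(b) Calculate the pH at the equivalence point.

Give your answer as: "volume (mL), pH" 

moles acid = 0.1 × 25/1000 = 0.0025 mol; V_base = moles/0.11 × 1000 = 22.7 mL. At equivalence only the conjugate base is present: [A⁻] = 0.0025/0.048 = 5.2381e-02 M. Kb = Kw/Ka = 1.37e-10; [OH⁻] = √(Kb × [A⁻]) = 2.6805e-06; pOH = 5.57; pH = 14 - pOH = 8.43.

V = 22.7 mL, pH = 8.43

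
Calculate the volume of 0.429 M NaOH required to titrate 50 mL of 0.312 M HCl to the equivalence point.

At equivalence: moles acid = moles base. moles HCl = 0.312 × 50/1000 = 0.0156 mol. V_base = moles / 0.429 × 1000 = 36.4 mL.

V_{base} = 36.4 mL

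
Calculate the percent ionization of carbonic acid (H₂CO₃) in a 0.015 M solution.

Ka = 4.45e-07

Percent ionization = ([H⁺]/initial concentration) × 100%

Using Ka equilibrium: x² + Ka×x - Ka×C = 0. Solving: [H⁺] = 8.1478e-05. Percent = (8.1478e-05/0.015) × 100

Percent ionization = 0.543%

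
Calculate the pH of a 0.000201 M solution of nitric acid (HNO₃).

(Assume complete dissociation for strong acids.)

[H⁺] = 0.000201 M for strong acid. pH = -log[H⁺] = -log(0.000201)

pH = 3.70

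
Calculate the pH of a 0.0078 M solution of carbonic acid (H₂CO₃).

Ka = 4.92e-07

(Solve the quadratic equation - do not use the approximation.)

x² + Ka×x - Ka×C = 0. Using quadratic formula: [H⁺] = 6.1703e-05

pH = 4.21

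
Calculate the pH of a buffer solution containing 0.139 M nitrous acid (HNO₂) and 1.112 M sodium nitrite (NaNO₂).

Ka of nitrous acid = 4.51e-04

pKa = -log(4.51e-04) = 3.35. pH = pKa + log([A⁻]/[HA]) = 3.35 + log(1.112/0.139)

pH = 4.25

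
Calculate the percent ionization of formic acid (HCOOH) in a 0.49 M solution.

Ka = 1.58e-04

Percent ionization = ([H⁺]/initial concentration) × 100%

Using Ka equilibrium: x² + Ka×x - Ka×C = 0. Solving: [H⁺] = 8.7202e-03. Percent = (8.7202e-03/0.49) × 100

Percent ionization = 1.78%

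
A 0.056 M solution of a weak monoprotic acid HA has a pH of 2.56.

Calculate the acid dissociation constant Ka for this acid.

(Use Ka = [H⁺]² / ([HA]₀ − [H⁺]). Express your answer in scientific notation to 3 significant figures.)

[H⁺] = 10^(−pH) = 10^(−2.56) = 2.754e-03 M. For HA ⇌ H⁺ + A⁻, Ka = [H⁺][A⁻]/[HA] = [H⁺]² / ([HA]₀ − [H⁺]) = (2.754e-03)² / (0.056 − 2.754e-03) = 1.42e-04.

K_a = 1.42e-04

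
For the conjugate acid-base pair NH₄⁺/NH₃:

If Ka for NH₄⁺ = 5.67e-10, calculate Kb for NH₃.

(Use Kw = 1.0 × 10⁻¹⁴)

For a conjugate pair Ka × Kb = Kw, so Kb = Kw/Ka = 1.0 × 10⁻¹⁴ / 5.67e-10 = 1.76e-05.

K_b = 1.76e-05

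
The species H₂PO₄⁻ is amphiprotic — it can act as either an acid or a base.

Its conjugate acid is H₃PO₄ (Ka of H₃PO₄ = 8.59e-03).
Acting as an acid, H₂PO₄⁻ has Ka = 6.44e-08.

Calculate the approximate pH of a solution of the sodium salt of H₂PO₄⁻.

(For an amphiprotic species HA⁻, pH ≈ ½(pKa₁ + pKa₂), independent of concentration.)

pKa₁ = -log(8.59e-03) = 2.07; pKa₂ = -log(6.44e-08) = 7.19. For an amphiprotic species, pH ≈ ½(pKa₁ + pKa₂) = ½(2.07 + 7.19) = 4.63.

pH = 4.63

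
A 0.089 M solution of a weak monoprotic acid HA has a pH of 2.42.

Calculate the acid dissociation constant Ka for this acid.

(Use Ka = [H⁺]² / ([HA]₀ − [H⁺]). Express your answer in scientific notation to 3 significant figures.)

[H⁺] = 10^(−pH) = 10^(−2.42) = 3.802e-03 M. For HA ⇌ H⁺ + A⁻, Ka = [H⁺][A⁻]/[HA] = [H⁺]² / ([HA]₀ − [H⁺]) = (3.802e-03)² / (0.089 − 3.802e-03) = 1.70e-04.

K_a = 1.70e-04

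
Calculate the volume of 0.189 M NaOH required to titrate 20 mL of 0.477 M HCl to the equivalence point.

At equivalence: moles acid = moles base. moles HCl = 0.477 × 20/1000 = 0.00954 mol. V_base = moles / 0.189 × 1000 = 50.5 mL.

V_{base} = 50.5 mL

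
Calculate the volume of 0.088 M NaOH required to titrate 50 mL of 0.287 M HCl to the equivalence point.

At equivalence: moles acid = moles base. moles HCl = 0.287 × 50/1000 = 0.01435 mol. V_base = moles / 0.088 × 1000 = 163.1 mL.

V_{base} = 163.1 mL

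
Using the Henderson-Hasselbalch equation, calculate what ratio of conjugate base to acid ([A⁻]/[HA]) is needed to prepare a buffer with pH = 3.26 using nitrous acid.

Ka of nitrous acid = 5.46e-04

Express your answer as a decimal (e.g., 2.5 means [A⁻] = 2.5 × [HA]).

pKa = -log(5.46e-04) = 3.2628. pH = pKa + log([A⁻]/[HA]), so log([A⁻]/[HA]) = pH − pKa = 3.26 − 3.2628 = -0.0028. [A⁻]/[HA] = 10^(-0.0028) = 0.994

[A⁻]/[HA] = 0.994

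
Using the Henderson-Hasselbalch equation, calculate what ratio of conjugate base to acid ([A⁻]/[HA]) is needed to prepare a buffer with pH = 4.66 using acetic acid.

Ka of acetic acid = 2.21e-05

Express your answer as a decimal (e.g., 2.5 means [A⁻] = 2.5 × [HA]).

pKa = -log(2.21e-05) = 4.6556. pH = pKa + log([A⁻]/[HA]), so log([A⁻]/[HA]) = pH − pKa = 4.66 − 4.6556 = 0.0044. [A⁻]/[HA] = 10^(0.0044) = 1.01

[A⁻]/[HA] = 1.01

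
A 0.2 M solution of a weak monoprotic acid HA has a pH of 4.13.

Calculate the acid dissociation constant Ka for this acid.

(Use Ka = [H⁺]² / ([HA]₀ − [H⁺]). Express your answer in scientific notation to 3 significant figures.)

[H⁺] = 10^(−pH) = 10^(−4.13) = 7.413e-05 M. For HA ⇌ H⁺ + A⁻, Ka = [H⁺][A⁻]/[HA] = [H⁺]² / ([HA]₀ − [H⁺]) = (7.413e-05)² / (0.2 − 7.413e-05) = 2.75e-08.

K_a = 2.75e-08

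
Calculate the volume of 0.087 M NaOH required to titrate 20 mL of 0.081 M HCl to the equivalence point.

At equivalence: moles acid = moles base. moles HCl = 0.081 × 20/1000 = 0.00162 mol. V_base = moles / 0.087 × 1000 = 18.6 mL.

V_{base} = 18.6 mL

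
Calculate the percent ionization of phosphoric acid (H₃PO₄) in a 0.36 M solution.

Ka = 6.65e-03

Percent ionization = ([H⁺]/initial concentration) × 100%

Using Ka equilibrium: x² + Ka×x - Ka×C = 0. Solving: [H⁺] = 4.5716e-02. Percent = (4.5716e-02/0.36) × 100

Percent ionization = 12.7%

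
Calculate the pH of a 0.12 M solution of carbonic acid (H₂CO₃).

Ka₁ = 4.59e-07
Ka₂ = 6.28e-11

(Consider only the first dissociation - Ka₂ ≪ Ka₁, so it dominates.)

First dissociation dominates. From Ka₁ = [H⁺][HA⁻]/[H₂A], x² + Ka₁·x − Ka₁·C = 0 with C = 0.12 M and Ka₁ = 4.59e-07. Solving: [H⁺] = (−Ka₁ + √(Ka₁² + 4·Ka₁·C)) / 2 = 2.3446e-04 M. pH = -log(2.3446e-04) = 3.63.

pH = 3.63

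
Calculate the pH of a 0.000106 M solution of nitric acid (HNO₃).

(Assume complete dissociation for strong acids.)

[H⁺] = 0.000106 M for strong acid. pH = -log[H⁺] = -log(0.000106)

pH = 3.97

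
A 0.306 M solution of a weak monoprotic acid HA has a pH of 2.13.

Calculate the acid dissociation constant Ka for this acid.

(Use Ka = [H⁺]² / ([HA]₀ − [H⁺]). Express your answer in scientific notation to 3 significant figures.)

[H⁺] = 10^(−pH) = 10^(−2.13) = 7.413e-03 M. For HA ⇌ H⁺ + A⁻, Ka = [H⁺][A⁻]/[HA] = [H⁺]² / ([HA]₀ − [H⁺]) = (7.413e-03)² / (0.306 − 7.413e-03) = 1.84e-04.

K_a = 1.84e-04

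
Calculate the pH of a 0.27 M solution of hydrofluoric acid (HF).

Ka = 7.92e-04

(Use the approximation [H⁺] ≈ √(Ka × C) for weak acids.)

[H⁺] = √(Ka × C) = √(7.92e-04 × 0.27) = 1.4623e-02. pH = -log(1.4623e-02)

pH = 1.83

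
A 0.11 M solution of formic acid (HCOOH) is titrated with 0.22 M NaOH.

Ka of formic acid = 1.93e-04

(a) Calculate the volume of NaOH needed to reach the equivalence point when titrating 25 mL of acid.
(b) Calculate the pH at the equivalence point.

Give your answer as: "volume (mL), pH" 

moles acid = 0.11 × 25/1000 = 0.00275 mol; V_base = moles/0.22 × 1000 = 12.5 mL. At equivalence only the conjugate base is present: [A⁻] = 0.00275/0.037 = 7.3333e-02 M. Kb = Kw/Ka = 5.18e-11; [OH⁻] = √(Kb × [A⁻]) = 1.9493e-06; pOH = 5.71; pH = 14 - pOH = 8.29.

V = 12.5 mL, pH = 8.29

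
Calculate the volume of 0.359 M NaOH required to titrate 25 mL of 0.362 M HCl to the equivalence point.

At equivalence: moles acid = moles base. moles HCl = 0.362 × 25/1000 = 0.00905 mol. V_base = moles / 0.359 × 1000 = 25.2 mL.

V_{base} = 25.2 mL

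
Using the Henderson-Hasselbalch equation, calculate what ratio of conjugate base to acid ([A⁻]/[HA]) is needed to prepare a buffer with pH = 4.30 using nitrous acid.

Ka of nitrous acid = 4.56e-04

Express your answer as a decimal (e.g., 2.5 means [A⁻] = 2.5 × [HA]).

pKa = -log(4.56e-04) = 3.3410. pH = pKa + log([A⁻]/[HA]), so log([A⁻]/[HA]) = pH − pKa = 4.30 − 3.3410 = 0.9590. [A⁻]/[HA] = 10^(0.9590) = 9.10

[A⁻]/[HA] = 9.10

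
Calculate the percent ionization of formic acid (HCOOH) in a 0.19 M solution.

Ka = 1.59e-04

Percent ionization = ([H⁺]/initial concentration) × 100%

Using Ka equilibrium: x² + Ka×x - Ka×C = 0. Solving: [H⁺] = 5.4174e-03. Percent = (5.4174e-03/0.19) × 100

Percent ionization = 2.85%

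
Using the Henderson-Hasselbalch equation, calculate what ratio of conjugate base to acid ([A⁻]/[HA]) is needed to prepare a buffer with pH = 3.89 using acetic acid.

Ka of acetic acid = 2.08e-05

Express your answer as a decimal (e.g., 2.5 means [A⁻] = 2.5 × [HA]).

pKa = -log(2.08e-05) = 4.6819. pH = pKa + log([A⁻]/[HA]), so log([A⁻]/[HA]) = pH − pKa = 3.89 − 4.6819 = -0.7919. [A⁻]/[HA] = 10^(-0.7919) = 0.161

[A⁻]/[HA] = 0.161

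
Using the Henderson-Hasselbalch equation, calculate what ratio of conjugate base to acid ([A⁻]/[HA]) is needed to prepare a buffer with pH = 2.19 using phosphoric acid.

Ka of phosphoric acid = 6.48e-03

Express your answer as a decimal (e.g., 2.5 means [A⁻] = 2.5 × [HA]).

pKa = -log(6.48e-03) = 2.1884. pH = pKa + log([A⁻]/[HA]), so log([A⁻]/[HA]) = pH − pKa = 2.19 − 2.1884 = 0.0016. [A⁻]/[HA] = 10^(0.0016) = 1.00

[A⁻]/[HA] = 1.00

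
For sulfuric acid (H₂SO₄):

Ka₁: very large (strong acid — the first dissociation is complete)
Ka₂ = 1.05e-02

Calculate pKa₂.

pKa₂ = -log(Ka₂) = -log(1.05e-02) = 1.98.

pK_{a2} = 1.98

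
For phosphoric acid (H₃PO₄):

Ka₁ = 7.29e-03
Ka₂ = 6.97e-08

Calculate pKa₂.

pKa₂ = -log(Ka₂) = -log(6.97e-08) = 7.16.

pK_{a2} = 7.16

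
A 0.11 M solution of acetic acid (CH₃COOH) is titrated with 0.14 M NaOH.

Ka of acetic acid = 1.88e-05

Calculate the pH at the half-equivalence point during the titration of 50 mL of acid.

At half-equivalence [HA] = [A⁻], so Henderson-Hasselbalch gives pH = pKa = -log(1.88e-05) = 4.73.

pH = pKa = 4.73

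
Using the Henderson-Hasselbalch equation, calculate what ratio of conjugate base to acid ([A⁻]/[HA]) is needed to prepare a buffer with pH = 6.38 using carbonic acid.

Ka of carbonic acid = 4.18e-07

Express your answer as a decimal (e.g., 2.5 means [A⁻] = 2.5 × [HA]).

pKa = -log(4.18e-07) = 6.3788. pH = pKa + log([A⁻]/[HA]), so log([A⁻]/[HA]) = pH − pKa = 6.38 − 6.3788 = 0.0012. [A⁻]/[HA] = 10^(0.0012) = 1.00

[A⁻]/[HA] = 1.00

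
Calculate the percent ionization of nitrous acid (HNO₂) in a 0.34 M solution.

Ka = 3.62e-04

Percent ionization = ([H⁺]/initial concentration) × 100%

Using Ka equilibrium: x² + Ka×x - Ka×C = 0. Solving: [H⁺] = 1.0915e-02. Percent = (1.0915e-02/0.34) × 100

Percent ionization = 3.21%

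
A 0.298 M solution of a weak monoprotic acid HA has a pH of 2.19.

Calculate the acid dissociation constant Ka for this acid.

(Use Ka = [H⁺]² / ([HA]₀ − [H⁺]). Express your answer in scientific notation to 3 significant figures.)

[H⁺] = 10^(−pH) = 10^(−2.19) = 6.457e-03 M. For HA ⇌ H⁺ + A⁻, Ka = [H⁺][A⁻]/[HA] = [H⁺]² / ([HA]₀ − [H⁺]) = (6.457e-03)² / (0.298 − 6.457e-03) = 1.43e-04.

K_a = 1.43e-04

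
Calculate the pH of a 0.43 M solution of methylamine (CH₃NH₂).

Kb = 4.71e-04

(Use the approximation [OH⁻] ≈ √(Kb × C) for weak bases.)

[OH⁻] = √(Kb × C) = √(4.71e-04 × 0.43) = 1.4231e-02. pOH = 1.85, pH = 14 - pOH

pH = 12.15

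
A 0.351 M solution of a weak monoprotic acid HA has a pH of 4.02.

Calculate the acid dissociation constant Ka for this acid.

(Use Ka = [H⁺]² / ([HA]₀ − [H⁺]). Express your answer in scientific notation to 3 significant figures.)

[H⁺] = 10^(−pH) = 10^(−4.02) = 9.550e-05 M. For HA ⇌ H⁺ + A⁻, Ka = [H⁺][A⁻]/[HA] = [H⁺]² / ([HA]₀ − [H⁺]) = (9.550e-05)² / (0.351 − 9.550e-05) = 2.60e-08.

K_a = 2.60e-08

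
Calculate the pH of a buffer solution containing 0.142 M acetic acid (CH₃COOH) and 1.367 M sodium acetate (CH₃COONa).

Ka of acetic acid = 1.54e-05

pKa = -log(1.54e-05) = 4.81. pH = pKa + log([A⁻]/[HA]) = 4.81 + log(1.367/0.142)

pH = 5.80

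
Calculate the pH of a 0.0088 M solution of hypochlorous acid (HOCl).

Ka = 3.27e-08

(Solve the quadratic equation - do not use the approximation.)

x² + Ka×x - Ka×C = 0. Using quadratic formula: [H⁺] = 1.6947e-05

pH = 4.77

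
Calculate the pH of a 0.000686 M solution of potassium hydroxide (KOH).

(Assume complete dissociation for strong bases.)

[OH⁻] = 0.000686 M for strong base. pOH = -log[OH⁻] = 3.16, pH = 14 - pOH

pH = 10.84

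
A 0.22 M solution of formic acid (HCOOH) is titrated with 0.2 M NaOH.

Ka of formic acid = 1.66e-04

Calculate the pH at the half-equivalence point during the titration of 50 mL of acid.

At half-equivalence [HA] = [A⁻], so Henderson-Hasselbalch gives pH = pKa = -log(1.66e-04) = 3.78.

pH = pKa = 3.78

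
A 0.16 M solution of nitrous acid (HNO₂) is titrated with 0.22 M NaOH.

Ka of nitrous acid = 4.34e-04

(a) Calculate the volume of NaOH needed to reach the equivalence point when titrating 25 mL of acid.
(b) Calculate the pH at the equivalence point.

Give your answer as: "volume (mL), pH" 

moles acid = 0.16 × 25/1000 = 0.004 mol; V_base = moles/0.22 × 1000 = 18.2 mL. At equivalence only the conjugate base is present: [A⁻] = 0.004/0.043 = 9.2632e-02 M. Kb = Kw/Ka = 2.30e-11; [OH⁻] = √(Kb × [A⁻]) = 1.4609e-06; pOH = 5.84; pH = 14 - pOH = 8.16.

V = 18.2 mL, pH = 8.16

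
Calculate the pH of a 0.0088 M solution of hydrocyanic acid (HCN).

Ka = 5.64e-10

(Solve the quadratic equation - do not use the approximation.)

x² + Ka×x - Ka×C = 0. Using quadratic formula: [H⁺] = 2.2275e-06

pH = 5.65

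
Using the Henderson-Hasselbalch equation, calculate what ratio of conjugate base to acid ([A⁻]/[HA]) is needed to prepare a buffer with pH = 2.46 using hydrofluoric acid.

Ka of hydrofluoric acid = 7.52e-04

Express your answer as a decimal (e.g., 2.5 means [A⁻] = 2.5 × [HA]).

pKa = -log(7.52e-04) = 3.1238. pH = pKa + log([A⁻]/[HA]), so log([A⁻]/[HA]) = pH − pKa = 2.46 − 3.1238 = -0.6638. [A⁻]/[HA] = 10^(-0.6638) = 0.217

[A⁻]/[HA] = 0.217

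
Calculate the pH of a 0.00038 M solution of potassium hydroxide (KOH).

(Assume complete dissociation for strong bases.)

[OH⁻] = 0.00038 M for strong base. pOH = -log[OH⁻] = 3.42, pH = 14 - pOH

pH = 10.58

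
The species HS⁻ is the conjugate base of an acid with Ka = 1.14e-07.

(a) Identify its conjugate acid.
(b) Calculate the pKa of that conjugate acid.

(a) The conjugate acid is formed by adding one H⁺ to HS⁻, giving H₂S. (b) pKa = -log(Ka) = -log(1.14e-07) = 6.94.

Conjugate acid: H₂S; pK_a = 6.94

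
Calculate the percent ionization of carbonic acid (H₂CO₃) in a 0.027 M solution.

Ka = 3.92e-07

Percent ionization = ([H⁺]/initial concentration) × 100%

Using Ka equilibrium: x² + Ka×x - Ka×C = 0. Solving: [H⁺] = 1.0268e-04. Percent = (1.0268e-04/0.027) × 100

Percent ionization = 0.38%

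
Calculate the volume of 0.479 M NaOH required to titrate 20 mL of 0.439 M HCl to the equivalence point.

At equivalence: moles acid = moles base. moles HCl = 0.439 × 20/1000 = 0.00878 mol. V_base = moles / 0.479 × 1000 = 18.3 mL.

V_{base} = 18.3 mL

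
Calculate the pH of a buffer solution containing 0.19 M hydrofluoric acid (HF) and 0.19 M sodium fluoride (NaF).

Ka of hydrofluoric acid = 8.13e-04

pKa = -log(8.13e-04) = 3.09. pH = pKa + log([A⁻]/[HA]) = 3.09 + log(0.19/0.19)

pH = 3.09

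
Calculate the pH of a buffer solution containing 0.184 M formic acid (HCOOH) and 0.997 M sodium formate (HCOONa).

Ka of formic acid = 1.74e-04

pKa = -log(1.74e-04) = 3.76. pH = pKa + log([A⁻]/[HA]) = 3.76 + log(0.997/0.184)

pH = 4.49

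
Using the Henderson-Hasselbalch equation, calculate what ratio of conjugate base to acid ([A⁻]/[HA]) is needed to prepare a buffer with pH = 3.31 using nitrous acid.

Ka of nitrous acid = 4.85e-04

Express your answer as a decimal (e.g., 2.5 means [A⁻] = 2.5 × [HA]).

pKa = -log(4.85e-04) = 3.3143. pH = pKa + log([A⁻]/[HA]), so log([A⁻]/[HA]) = pH − pKa = 3.31 − 3.3143 = -0.0043. [A⁻]/[HA] = 10^(-0.0043) = 0.990

[A⁻]/[HA] = 0.990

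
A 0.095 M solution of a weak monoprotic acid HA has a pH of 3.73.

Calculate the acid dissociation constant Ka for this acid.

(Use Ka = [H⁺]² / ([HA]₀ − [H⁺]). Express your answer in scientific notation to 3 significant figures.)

[H⁺] = 10^(−pH) = 10^(−3.73) = 1.862e-04 M. For HA ⇌ H⁺ + A⁻, Ka = [H⁺][A⁻]/[HA] = [H⁺]² / ([HA]₀ − [H⁺]) = (1.862e-04)² / (0.095 − 1.862e-04) = 3.66e-07.

K_a = 3.66e-07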